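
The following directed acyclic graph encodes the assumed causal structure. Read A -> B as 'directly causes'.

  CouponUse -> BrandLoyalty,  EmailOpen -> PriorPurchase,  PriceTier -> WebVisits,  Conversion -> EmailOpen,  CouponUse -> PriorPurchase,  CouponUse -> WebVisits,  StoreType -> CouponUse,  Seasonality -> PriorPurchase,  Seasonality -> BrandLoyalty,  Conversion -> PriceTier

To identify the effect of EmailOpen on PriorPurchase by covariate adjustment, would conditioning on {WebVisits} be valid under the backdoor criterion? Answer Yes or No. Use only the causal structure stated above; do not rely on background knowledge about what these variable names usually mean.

Backdoor paths from EmailOpen to PriorPurchase (paths whose first edge points into EmailOpen):
  P1: EmailOpen <- Conversion -> PriceTier -> WebVisits <- CouponUse -> BrandLoyalty <- Seasonality -> PriorPurchase
  P2: EmailOpen <- Conversion -> PriceTier -> WebVisits <- CouponUse -> PriorPurchase
Condition 1 (no descendant of EmailOpen in the set): holds — descendants of EmailOpen are {PriorPurchase}; none are in {WebVisits}.
Condition 2 (every backdoor path blocked by {WebVisits}):
  P1: blocked at collider BrandLoyalty (neither it nor any descendant is in the conditioning set).
  P2: open — collider(s) WebVisits are conditioned on (or have a conditioned descendant) and no non-collider on the path is in the set.
{WebVisits} does not satisfy the backdoor criterion.

No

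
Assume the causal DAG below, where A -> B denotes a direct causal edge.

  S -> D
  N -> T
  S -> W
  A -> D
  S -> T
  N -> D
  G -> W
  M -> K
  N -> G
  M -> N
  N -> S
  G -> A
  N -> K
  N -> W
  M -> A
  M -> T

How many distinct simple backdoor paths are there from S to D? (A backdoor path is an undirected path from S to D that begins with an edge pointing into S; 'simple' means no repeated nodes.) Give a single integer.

A backdoor path from S to D is any simple undirected path whose first edge points into S (i.e. leaves S via a parent).
Parents of S: {N}.
Enumerating:
  P1: S <- N <- M -> A -> D
  P2: S <- N -> G -> A -> D
  P3: S <- N -> W <- G -> A -> D
  P4: S <- N -> K <- M -> A -> D
  P5: S <- N -> D
  P6: S <- N -> T <- M -> A -> D
That exhausts the simple backdoor paths. Count: 6.

6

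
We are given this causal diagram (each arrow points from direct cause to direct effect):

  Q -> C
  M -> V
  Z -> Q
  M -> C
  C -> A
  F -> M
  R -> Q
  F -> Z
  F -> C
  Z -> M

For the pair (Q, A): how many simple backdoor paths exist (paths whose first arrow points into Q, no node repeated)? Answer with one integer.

A backdoor path from Q to A is any simple undirected path whose first edge points into Q (i.e. leaves Q via a parent).
Parents of Q: {R, Z}.
Enumerating:
  P1: Q <- Z <- F -> M -> C -> A
  P2: Q <- Z <- F -> C -> A
  P3: Q <- Z -> M <- F -> C -> A
  P4: Q <- Z -> M -> C -> A
That exhausts the simple backdoor paths. Count: 4.

4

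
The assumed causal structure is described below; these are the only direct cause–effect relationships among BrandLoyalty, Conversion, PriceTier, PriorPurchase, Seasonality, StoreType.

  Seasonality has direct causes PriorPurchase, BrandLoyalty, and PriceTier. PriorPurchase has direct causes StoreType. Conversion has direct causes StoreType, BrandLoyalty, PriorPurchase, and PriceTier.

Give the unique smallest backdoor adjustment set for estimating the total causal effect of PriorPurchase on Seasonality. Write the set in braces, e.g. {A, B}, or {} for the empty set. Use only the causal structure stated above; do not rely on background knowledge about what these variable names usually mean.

{}

Variables eligible for adjustment (non-descendants of PriorPurchase, excluding PriorPurchase and Seasonality): {BrandLoyalty, PriceTier, StoreType}.
Backdoor paths from PriorPurchase to Seasonality:
  P1: PriorPurchase <- StoreType -> Conversion <- BrandLoyalty -> Seasonality
  P2: PriorPurchase <- StoreType -> Conversion <- PriceTier -> Seasonality
Each backdoor path contains an unconditioned collider, so every path is already blocked with the empty conditioning set:
  P1: blocked at collider Conversion (neither it nor any descendant is in the conditioning set).
  P2: blocked at collider Conversion (neither it nor any descendant is in the conditioning set).
The empty set is therefore the unique smallest valid set.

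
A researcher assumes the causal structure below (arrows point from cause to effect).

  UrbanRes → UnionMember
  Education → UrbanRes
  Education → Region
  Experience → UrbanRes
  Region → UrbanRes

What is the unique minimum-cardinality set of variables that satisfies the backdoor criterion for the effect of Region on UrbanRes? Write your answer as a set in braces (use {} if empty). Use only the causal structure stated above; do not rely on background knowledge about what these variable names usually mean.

Variables eligible for adjustment (non-descendants of Region, excluding Region and UrbanRes): {Education, Experience}.
Backdoor paths from Region to UrbanRes:
  P1: Region <- Education -> UrbanRes
The empty set is not sufficient: P1 (Region <- Education -> UrbanRes) has no collider blocking it and no conditioned non-collider, so it is open.
Try {Education}:
  P1: blocked at fork node Education ∈ conditioning set.
{Education} contains no descendant of Region and blocks every backdoor path.
No other singleton works — e.g. {Experience} leaves P1 open — so {Education} is the unique smallest valid adjustment set.

{Education}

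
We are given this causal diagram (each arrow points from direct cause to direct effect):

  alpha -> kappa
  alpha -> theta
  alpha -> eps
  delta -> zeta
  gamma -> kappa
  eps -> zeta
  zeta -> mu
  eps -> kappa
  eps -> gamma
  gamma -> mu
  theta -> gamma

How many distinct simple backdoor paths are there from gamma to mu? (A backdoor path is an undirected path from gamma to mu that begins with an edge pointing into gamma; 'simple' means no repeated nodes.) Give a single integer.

3

A backdoor path from gamma to mu is any simple undirected path whose first edge points into gamma (i.e. leaves gamma via a parent).
Parents of gamma: {eps, theta}.
Enumerating:
  P1: gamma <- theta <- alpha -> eps -> zeta -> mu
  P2: gamma <- theta <- alpha -> kappa <- eps -> zeta -> mu
  P3: gamma <- eps -> zeta -> mu
That exhausts the simple backdoor paths. Count: 3.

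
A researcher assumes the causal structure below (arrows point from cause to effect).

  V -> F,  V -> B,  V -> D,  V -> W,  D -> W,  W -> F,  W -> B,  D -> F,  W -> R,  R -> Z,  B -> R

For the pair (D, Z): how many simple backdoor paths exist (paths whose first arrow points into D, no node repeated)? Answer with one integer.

6

A backdoor path from D to Z is any simple undirected path whose first edge points into D (i.e. leaves D via a parent).
Parents of D: {V}.
Enumerating:
  P1: D <- V -> W -> B -> R -> Z
  P2: D <- V -> W -> R -> Z
  P3: D <- V -> B <- W -> R -> Z
  P4: D <- V -> B -> R -> Z
  P5: D <- V -> F <- W -> B -> R -> Z
  P6: D <- V -> F <- W -> R -> Z
That exhausts the simple backdoor paths. Count: 6.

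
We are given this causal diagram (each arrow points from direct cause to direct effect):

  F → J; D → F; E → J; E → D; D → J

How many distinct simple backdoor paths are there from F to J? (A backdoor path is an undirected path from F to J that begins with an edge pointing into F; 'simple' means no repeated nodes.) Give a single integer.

A backdoor path from F to J is any simple undirected path whose first edge points into F (i.e. leaves F via a parent).
Parents of F: {D}.
Enumerating:
  P1: F <- D <- E -> J
  P2: F <- D -> J
That exhausts the simple backdoor paths. Count: 2.

2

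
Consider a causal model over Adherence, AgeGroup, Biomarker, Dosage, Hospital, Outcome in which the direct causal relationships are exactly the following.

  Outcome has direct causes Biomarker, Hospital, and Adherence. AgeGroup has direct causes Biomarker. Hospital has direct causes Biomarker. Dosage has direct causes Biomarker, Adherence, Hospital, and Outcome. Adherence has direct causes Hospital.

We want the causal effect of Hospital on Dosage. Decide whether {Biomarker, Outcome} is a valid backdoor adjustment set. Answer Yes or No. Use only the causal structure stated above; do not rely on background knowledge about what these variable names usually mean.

Backdoor paths from Hospital to Dosage (paths whose first edge points into Hospital):
  P1: Hospital <- Biomarker -> Outcome <- Adherence -> Dosage
  P2: Hospital <- Biomarker -> Outcome -> Dosage
  P3: Hospital <- Biomarker -> Dosage
Condition 1 (no descendant of Hospital in the set): FAILS — Outcome is a descendant of Hospital.
Condition 2 (every backdoor path blocked by {Biomarker, Outcome}):
  P1: blocked at fork node Biomarker ∈ conditioning set.
  P2: blocked at fork node Biomarker ∈ conditioning set.
  P3: blocked at fork node Biomarker ∈ conditioning set.
{Biomarker, Outcome} does not satisfy the backdoor criterion.

No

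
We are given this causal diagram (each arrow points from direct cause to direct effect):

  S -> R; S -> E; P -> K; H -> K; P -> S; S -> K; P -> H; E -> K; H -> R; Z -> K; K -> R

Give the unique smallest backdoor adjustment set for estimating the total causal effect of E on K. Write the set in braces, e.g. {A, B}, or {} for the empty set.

Variables eligible for adjustment (non-descendants of E, excluding E and K): {H, P, S, Z}.
Backdoor paths from E to K:
  P1: E <- S <- P -> H -> K
  P2: E <- S <- P -> H -> R <- K
  P3: E <- S <- P -> K
  P4: E <- S -> K
  P5: E <- S -> R <- H <- P -> K
  P6: E <- S -> R <- H -> K
  P7: E <- S -> R <- K
The empty set is not sufficient: P1 (E <- S <- P -> H -> K) has no collider blocking it and no conditioned non-collider, so it is open.
Try {S}:
  P1: blocked at chain node S ∈ conditioning set.
  P2: blocked at chain node S ∈ conditioning set.
  P3: blocked at chain node S ∈ conditioning set.
  P4: blocked at fork node S ∈ conditioning set.
  P5: blocked at fork node S ∈ conditioning set.
  P6: blocked at fork node S ∈ conditioning set.
  P7: blocked at fork node S ∈ conditioning set.
{S} contains no descendant of E and blocks every backdoor path.
No other singleton works — e.g. {P} leaves P4 open — so {S} is the unique smallest valid adjustment set.

{S}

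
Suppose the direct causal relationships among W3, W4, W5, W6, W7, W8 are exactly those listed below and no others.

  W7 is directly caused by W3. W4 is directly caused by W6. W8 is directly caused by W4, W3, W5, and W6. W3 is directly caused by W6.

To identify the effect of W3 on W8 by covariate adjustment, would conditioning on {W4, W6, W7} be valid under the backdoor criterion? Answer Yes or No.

Backdoor paths from W3 to W8 (paths whose first edge points into W3):
  P1: W3 <- W6 -> W4 -> W8
  P2: W3 <- W6 -> W8
Condition 1 (no descendant of W3 in the set): FAILS — W7 is a descendant of W3.
Condition 2 (every backdoor path blocked by {W4, W6, W7}):
  P1: blocked at fork node W6 ∈ conditioning set.
  P2: blocked at fork node W6 ∈ conditioning set.
{W4, W6, W7} does not satisfy the backdoor criterion.

No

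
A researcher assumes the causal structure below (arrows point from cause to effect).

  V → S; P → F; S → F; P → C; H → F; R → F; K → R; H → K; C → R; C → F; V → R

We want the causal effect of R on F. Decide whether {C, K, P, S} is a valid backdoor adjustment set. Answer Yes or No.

Yes

Backdoor paths from R to F (paths whose first edge points into R):
  P1: R <- V -> S -> F
  P2: R <- C <- P -> F
  P3: R <- C -> F
  P4: R <- K <- H -> F
Condition 1 (no descendant of R in the set): holds — descendants of R are {F}; none are in {C, K, P, S}.
Condition 2 (every backdoor path blocked by {C, K, P, S}):
  P1: blocked at chain node S ∈ conditioning set.
  P2: blocked at chain node C ∈ conditioning set.
  P3: blocked at fork node C ∈ conditioning set.
  P4: blocked at chain node K ∈ conditioning set.
{C, K, P, S} satisfies the backdoor criterion.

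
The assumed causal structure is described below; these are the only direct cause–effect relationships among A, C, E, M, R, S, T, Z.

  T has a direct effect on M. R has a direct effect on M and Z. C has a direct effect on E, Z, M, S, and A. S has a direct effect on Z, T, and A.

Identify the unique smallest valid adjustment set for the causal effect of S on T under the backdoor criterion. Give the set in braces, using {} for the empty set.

{}

Variables eligible for adjustment (non-descendants of S, excluding S and T): {C, E, R}.
Backdoor paths from S to T:
  P1: S <- C -> Z <- R -> M <- T
  P2: S <- C -> M <- T
Each backdoor path contains an unconditioned collider, so every path is already blocked with the empty conditioning set:
  P1: blocked at collider Z (neither it nor any descendant is in the conditioning set).
  P2: blocked at collider M (neither it nor any descendant is in the conditioning set).
The empty set is therefore the unique smallest valid set.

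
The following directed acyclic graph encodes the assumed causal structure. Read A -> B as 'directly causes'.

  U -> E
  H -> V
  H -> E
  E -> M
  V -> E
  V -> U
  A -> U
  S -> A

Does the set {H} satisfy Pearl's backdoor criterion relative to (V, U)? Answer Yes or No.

Yes

Backdoor paths from V to U (paths whose first edge points into V):
  P1: V <- H -> E <- U
Condition 1 (no descendant of V in the set): holds — descendants of V are {E, M, U}; none are in {H}.
Condition 2 (every backdoor path blocked by {H}):
  P1: blocked at fork node H ∈ conditioning set.
{H} satisfies the backdoor criterion.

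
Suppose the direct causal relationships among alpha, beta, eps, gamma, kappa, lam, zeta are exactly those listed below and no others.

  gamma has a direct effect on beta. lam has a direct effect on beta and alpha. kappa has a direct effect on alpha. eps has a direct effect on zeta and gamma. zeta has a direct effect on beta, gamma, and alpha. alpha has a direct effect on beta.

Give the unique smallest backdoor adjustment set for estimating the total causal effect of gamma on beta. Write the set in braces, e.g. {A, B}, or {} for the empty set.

{zeta}

Variables eligible for adjustment (non-descendants of gamma, excluding gamma and beta): {alpha, eps, kappa, lam, zeta}.
Backdoor paths from gamma to beta:
  P1: gamma <- eps -> zeta -> alpha <- lam -> beta
  P2: gamma <- eps -> zeta -> alpha -> beta
  P3: gamma <- eps -> zeta -> beta
  P4: gamma <- zeta -> alpha <- lam -> beta
  P5: gamma <- zeta -> alpha -> beta
  P6: gamma <- zeta -> beta
The empty set is not sufficient: P2 (gamma <- eps -> zeta -> alpha -> beta) has no collider blocking it and no conditioned non-collider, so it is open.
Try {zeta}:
  P1: blocked at chain node zeta ∈ conditioning set.
  P2: blocked at chain node zeta ∈ conditioning set.
  P3: blocked at chain node zeta ∈ conditioning set.
  P4: blocked at fork node zeta ∈ conditioning set.
  P5: blocked at fork node zeta ∈ conditioning set.
  P6: blocked at fork node zeta ∈ conditioning set.
{zeta} contains no descendant of gamma and blocks every backdoor path.
No other singleton works — e.g. {eps} leaves P5 open — so {zeta} is the unique smallest valid adjustment set.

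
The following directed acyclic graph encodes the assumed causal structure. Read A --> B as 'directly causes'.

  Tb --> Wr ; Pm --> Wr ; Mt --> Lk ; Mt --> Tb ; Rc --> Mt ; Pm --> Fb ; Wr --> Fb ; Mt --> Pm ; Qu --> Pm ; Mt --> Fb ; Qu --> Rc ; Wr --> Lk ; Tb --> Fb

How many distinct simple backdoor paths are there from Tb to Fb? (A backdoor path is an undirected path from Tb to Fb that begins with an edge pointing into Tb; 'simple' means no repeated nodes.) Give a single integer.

7

A backdoor path from Tb to Fb is any simple undirected path whose first edge points into Tb (i.e. leaves Tb via a parent).
Parents of Tb: {Mt}.
Enumerating:
  P1: Tb <- Mt <- Rc <- Qu -> Pm -> Wr -> Fb
  P2: Tb <- Mt <- Rc <- Qu -> Pm -> Fb
  P3: Tb <- Mt -> Pm -> Wr -> Fb
  P4: Tb <- Mt -> Pm -> Fb
  P5: Tb <- Mt -> Fb
  P6: Tb <- Mt -> Lk <- Wr <- Pm -> Fb
  P7: Tb <- Mt -> Lk <- Wr -> Fb
That exhausts the simple backdoor paths. Count: 7.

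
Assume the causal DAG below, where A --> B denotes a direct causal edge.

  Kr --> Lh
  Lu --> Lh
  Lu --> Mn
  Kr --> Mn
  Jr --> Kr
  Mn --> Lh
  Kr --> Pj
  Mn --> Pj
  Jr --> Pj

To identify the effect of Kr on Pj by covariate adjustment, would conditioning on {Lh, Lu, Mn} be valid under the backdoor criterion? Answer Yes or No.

Backdoor paths from Kr to Pj (paths whose first edge points into Kr):
  P1: Kr <- Jr -> Pj
Condition 1 (no descendant of Kr in the set): FAILS — Lh and Mn are descendants of Kr.
Condition 2 (every backdoor path blocked by {Lh, Lu, Mn}):
  P1: open — no interior node is in the conditioning set.
{Lh, Lu, Mn} does not satisfy the backdoor criterion.

No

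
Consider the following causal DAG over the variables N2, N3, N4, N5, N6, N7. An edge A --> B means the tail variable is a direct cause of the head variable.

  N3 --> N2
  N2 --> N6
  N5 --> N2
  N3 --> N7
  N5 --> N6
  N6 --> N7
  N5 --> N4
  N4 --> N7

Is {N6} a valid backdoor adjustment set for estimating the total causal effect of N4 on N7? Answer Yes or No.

Backdoor paths from N4 to N7 (paths whose first edge points into N4):
  P1: N4 <- N5 -> N2 <- N3 -> N7
  P2: N4 <- N5 -> N2 -> N6 -> N7
  P3: N4 <- N5 -> N6 <- N2 <- N3 -> N7
  P4: N4 <- N5 -> N6 -> N7
Condition 1 (no descendant of N4 in the set): holds — descendants of N4 are {N7}; none are in {N6}.
Condition 2 (every backdoor path blocked by {N6}):
  P1: open — collider(s) N2 are conditioned on (or have a conditioned descendant) and no non-collider on the path is in the set.
  P2: blocked at chain node N6 ∈ conditioning set.
  P3: open — collider(s) N6 are conditioned on (or have a conditioned descendant) and no non-collider on the path is in the set.
  P4: blocked at chain node N6 ∈ conditioning set.
{N6} does not satisfy the backdoor criterion.

No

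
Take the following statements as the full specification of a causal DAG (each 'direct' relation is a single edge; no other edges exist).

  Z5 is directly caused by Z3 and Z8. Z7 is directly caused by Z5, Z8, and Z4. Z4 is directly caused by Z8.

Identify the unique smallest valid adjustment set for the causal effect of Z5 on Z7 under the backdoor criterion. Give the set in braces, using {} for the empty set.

Variables eligible for adjustment (non-descendants of Z5, excluding Z5 and Z7): {Z3, Z4, Z8}.
Backdoor paths from Z5 to Z7:
  P1: Z5 <- Z8 -> Z4 -> Z7
  P2: Z5 <- Z8 -> Z7
The empty set is not sufficient: P1 (Z5 <- Z8 -> Z4 -> Z7) has no collider blocking it and no conditioned non-collider, so it is open.
Try {Z8}:
  P1: blocked at fork node Z8 ∈ conditioning set.
  P2: blocked at fork node Z8 ∈ conditioning set.
{Z8} contains no descendant of Z5 and blocks every backdoor path.
No other singleton works — e.g. {Z3} leaves P1 open — so {Z8} is the unique smallest valid adjustment set.

{Z8}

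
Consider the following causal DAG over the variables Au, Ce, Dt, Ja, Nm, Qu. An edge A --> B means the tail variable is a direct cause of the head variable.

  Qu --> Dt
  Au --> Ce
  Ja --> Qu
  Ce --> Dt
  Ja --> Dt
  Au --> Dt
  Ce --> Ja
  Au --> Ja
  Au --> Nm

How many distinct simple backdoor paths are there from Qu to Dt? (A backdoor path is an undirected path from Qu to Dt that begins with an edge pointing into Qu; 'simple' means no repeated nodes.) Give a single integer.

A backdoor path from Qu to Dt is any simple undirected path whose first edge points into Qu (i.e. leaves Qu via a parent).
Parents of Qu: {Ja}.
Enumerating:
  P1: Qu <- Ja <- Au -> Ce -> Dt
  P2: Qu <- Ja <- Au -> Dt
  P3: Qu <- Ja <- Ce <- Au -> Dt
  P4: Qu <- Ja <- Ce -> Dt
  P5: Qu <- Ja -> Dt
That exhausts the simple backdoor paths. Count: 5.

5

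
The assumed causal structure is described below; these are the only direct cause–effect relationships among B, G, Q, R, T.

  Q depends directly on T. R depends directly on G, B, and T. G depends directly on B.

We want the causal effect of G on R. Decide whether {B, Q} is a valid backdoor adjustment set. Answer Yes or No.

Backdoor paths from G to R (paths whose first edge points into G):
  P1: G <- B -> R
Condition 1 (no descendant of G in the set): holds — descendants of G are {R}; none are in {B, Q}.
Condition 2 (every backdoor path blocked by {B, Q}):
  P1: blocked at fork node B ∈ conditioning set.
{B, Q} satisfies the backdoor criterion.

Yes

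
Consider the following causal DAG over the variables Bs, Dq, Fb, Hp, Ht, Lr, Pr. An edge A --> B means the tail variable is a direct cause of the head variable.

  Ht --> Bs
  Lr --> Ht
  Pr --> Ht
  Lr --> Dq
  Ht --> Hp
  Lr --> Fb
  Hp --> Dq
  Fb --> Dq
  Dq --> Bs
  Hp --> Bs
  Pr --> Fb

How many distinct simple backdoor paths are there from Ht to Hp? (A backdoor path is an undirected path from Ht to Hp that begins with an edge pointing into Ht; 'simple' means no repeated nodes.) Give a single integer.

A backdoor path from Ht to Hp is any simple undirected path whose first edge points into Ht (i.e. leaves Ht via a parent).
Parents of Ht: {Lr, Pr}.
Enumerating:
  P1: Ht <- Lr -> Fb -> Dq <- Hp
  P2: Ht <- Lr -> Fb -> Dq -> Bs <- Hp
  P3: Ht <- Lr -> Dq <- Hp
  P4: Ht <- Lr -> Dq -> Bs <- Hp
  P5: Ht <- Pr -> Fb <- Lr -> Dq <- Hp
  P6: Ht <- Pr -> Fb <- Lr -> Dq -> Bs <- Hp
  P7: Ht <- Pr -> Fb -> Dq <- Hp
  P8: Ht <- Pr -> Fb -> Dq -> Bs <- Hp
That exhausts the simple backdoor paths. Count: 8.

8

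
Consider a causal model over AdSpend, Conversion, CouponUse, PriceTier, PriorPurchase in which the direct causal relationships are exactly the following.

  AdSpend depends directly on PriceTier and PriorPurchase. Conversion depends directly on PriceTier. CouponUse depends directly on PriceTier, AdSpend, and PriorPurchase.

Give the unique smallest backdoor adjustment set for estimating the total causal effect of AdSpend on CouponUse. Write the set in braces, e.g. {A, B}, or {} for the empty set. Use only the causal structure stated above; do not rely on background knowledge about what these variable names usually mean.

{PriceTier, PriorPurchase}

Variables eligible for adjustment (non-descendants of AdSpend, excluding AdSpend and CouponUse): {Conversion, PriceTier, PriorPurchase}.
Backdoor paths from AdSpend to CouponUse:
  P1: AdSpend <- PriceTier -> CouponUse
  P2: AdSpend <- PriorPurchase -> CouponUse
The empty set is not sufficient: P1 (AdSpend <- PriceTier -> CouponUse) has no collider blocking it and no conditioned non-collider, so it is open.
Try {PriceTier, PriorPurchase}:
  P1: blocked at fork node PriceTier ∈ conditioning set.
  P2: blocked at fork node PriorPurchase ∈ conditioning set.
{PriceTier, PriorPurchase} contains no descendant of AdSpend and blocks every backdoor path.
Every element of {PriceTier, PriorPurchase} is needed (dropping PriceTier leaves P1 open; dropping PriorPurchase leaves P2 open), so no proper subset is valid.
Among all size-2 subsets of the eligible variables, only {PriceTier, PriorPurchase} blocks every backdoor path, so it is the unique smallest valid adjustment set.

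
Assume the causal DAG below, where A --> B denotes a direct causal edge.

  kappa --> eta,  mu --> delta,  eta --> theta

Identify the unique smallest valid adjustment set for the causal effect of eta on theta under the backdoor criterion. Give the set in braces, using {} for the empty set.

Variables eligible for adjustment (non-descendants of eta, excluding eta and theta): {delta, kappa, mu}.
Backdoor paths from eta to theta:
  (none)
With no backdoor paths the empty set already satisfies the criterion, and it is trivially minimal.

{}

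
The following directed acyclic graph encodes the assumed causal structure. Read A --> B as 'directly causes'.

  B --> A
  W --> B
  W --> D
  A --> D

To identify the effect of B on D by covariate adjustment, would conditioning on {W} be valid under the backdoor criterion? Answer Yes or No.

Backdoor paths from B to D (paths whose first edge points into B):
  P1: B <- W -> D
Condition 1 (no descendant of B in the set): holds — descendants of B are {A, D}; none are in {W}.
Condition 2 (every backdoor path blocked by {W}):
  P1: blocked at fork node W ∈ conditioning set.
{W} satisfies the backdoor criterion.

Yes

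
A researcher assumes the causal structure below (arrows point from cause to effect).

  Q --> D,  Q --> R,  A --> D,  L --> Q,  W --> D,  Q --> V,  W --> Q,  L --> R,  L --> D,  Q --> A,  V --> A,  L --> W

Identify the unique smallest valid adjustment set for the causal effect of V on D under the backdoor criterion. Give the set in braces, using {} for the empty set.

{Q}

Variables eligible for adjustment (non-descendants of V, excluding V and D): {L, Q, R, W}.
Backdoor paths from V to D:
  P1: V <- Q <- L -> W -> D
  P2: V <- Q <- L -> D
  P3: V <- Q <- W <- L -> D
  P4: V <- Q <- W -> D
  P5: V <- Q -> A -> D
  P6: V <- Q -> D
  P7: V <- Q -> R <- L -> W -> D
  P8: V <- Q -> R <- L -> D
The empty set is not sufficient: P1 (V <- Q <- L -> W -> D) has no collider blocking it and no conditioned non-collider, so it is open.
Try {Q}:
  P1: blocked at chain node Q ∈ conditioning set.
  P2: blocked at chain node Q ∈ conditioning set.
  P3: blocked at chain node Q ∈ conditioning set.
  P4: blocked at chain node Q ∈ conditioning set.
  P5: blocked at fork node Q ∈ conditioning set.
  P6: blocked at fork node Q ∈ conditioning set.
  P7: blocked at fork node Q ∈ conditioning set.
  P8: blocked at fork node Q ∈ conditioning set.
{Q} contains no descendant of V and blocks every backdoor path.
No other singleton works — e.g. {L} leaves P4 open — so {Q} is the unique smallest valid adjustment set.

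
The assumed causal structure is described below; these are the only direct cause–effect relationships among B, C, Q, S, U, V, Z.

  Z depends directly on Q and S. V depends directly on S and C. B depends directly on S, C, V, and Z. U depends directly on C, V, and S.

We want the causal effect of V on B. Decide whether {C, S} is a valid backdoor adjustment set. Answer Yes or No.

Yes

Backdoor paths from V to B (paths whose first edge points into V):
  P1: V <- S -> Z -> B
  P2: V <- S -> B
  P3: V <- S -> U <- C -> B
  P4: V <- C -> B
  P5: V <- C -> U <- S -> Z -> B
  P6: V <- C -> U <- S -> B
Condition 1 (no descendant of V in the set): holds — descendants of V are {B, U}; none are in {C, S}.
Condition 2 (every backdoor path blocked by {C, S}):
  P1: blocked at fork node S ∈ conditioning set.
  P2: blocked at fork node S ∈ conditioning set.
  P3: blocked at fork node S ∈ conditioning set.
  P4: blocked at fork node C ∈ conditioning set.
  P5: blocked at fork node C ∈ conditioning set.
  P6: blocked at fork node C ∈ conditioning set.
{C, S} satisfies the backdoor criterion.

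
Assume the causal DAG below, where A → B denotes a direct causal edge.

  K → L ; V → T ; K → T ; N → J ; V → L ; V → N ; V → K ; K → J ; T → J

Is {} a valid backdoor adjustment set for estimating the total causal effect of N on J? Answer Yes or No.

No

Backdoor paths from N to J (paths whose first edge points into N):
  P1: N <- V -> K -> T -> J
  P2: N <- V -> K -> J
  P3: N <- V -> T <- K -> J
  P4: N <- V -> T -> J
  P5: N <- V -> L <- K -> T -> J
  P6: N <- V -> L <- K -> J
Condition 1 (no descendant of N in the set): holds — descendants of N are {J}; none are in {}.
Condition 2 (every backdoor path blocked by {}):
  P1: open — no interior node is in the conditioning set.
  P2: open — no interior node is in the conditioning set.
  P3: blocked at collider T (neither it nor any descendant is in the conditioning set).
  P4: open — no interior node is in the conditioning set.
  P5: blocked at collider L (neither it nor any descendant is in the conditioning set).
  P6: blocked at collider L (neither it nor any descendant is in the conditioning set).
{} does not satisfy the backdoor criterion.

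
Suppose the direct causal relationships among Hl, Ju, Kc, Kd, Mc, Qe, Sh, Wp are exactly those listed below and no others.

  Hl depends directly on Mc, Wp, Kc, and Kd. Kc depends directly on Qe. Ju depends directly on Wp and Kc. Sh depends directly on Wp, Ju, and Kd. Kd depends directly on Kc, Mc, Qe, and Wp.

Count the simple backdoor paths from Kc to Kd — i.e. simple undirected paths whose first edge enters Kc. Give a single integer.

1

A backdoor path from Kc to Kd is any simple undirected path whose first edge points into Kc (i.e. leaves Kc via a parent).
Parents of Kc: {Qe}.
Enumerating:
  P1: Kc <- Qe -> Kd
That exhausts the simple backdoor paths. Count: 1.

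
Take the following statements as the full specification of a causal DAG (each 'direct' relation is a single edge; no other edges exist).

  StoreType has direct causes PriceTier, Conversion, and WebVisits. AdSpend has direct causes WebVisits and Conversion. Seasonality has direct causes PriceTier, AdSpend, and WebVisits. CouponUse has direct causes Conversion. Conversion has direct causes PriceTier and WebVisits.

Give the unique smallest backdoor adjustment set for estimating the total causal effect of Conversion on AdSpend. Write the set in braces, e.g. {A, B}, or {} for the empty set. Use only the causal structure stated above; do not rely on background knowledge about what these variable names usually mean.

{WebVisits}

Variables eligible for adjustment (non-descendants of Conversion, excluding Conversion and AdSpend): {PriceTier, WebVisits}.
Backdoor paths from Conversion to AdSpend:
  P1: Conversion <- WebVisits -> AdSpend
  P2: Conversion <- WebVisits -> Seasonality <- AdSpend
  P3: Conversion <- WebVisits -> StoreType <- PriceTier -> Seasonality <- AdSpend
  P4: Conversion <- PriceTier -> Seasonality <- WebVisits -> AdSpend
  P5: Conversion <- PriceTier -> Seasonality <- AdSpend
  P6: Conversion <- PriceTier -> StoreType <- WebVisits -> AdSpend
  P7: Conversion <- PriceTier -> StoreType <- WebVisits -> Seasonality <- AdSpend
The empty set is not sufficient: P1 (Conversion <- WebVisits -> AdSpend) has no collider blocking it and no conditioned non-collider, so it is open.
Try {WebVisits}:
  P1: blocked at fork node WebVisits ∈ conditioning set.
  P2: blocked at fork node WebVisits ∈ conditioning set.
  P3: blocked at fork node WebVisits ∈ conditioning set.
  P4: blocked at collider Seasonality (neither it nor any descendant is in the conditioning set).
  P5: blocked at collider Seasonality (neither it nor any descendant is in the conditioning set).
  P6: blocked at collider StoreType (neither it nor any descendant is in the conditioning set).
  P7: blocked at collider StoreType (neither it nor any descendant is in the conditioning set).
{WebVisits} contains no descendant of Conversion and blocks every backdoor path.
No other singleton works — e.g. {PriceTier} leaves P1 open — so {WebVisits} is the unique smallest valid adjustment set.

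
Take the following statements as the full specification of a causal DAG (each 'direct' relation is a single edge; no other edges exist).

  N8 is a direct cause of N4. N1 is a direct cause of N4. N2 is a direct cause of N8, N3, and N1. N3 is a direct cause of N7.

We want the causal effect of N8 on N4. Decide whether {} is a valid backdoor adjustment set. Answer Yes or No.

Backdoor paths from N8 to N4 (paths whose first edge points into N8):
  P1: N8 <- N2 -> N1 -> N4
Condition 1 (no descendant of N8 in the set): holds — descendants of N8 are {N4}; none are in {}.
Condition 2 (every backdoor path blocked by {}):
  P1: open — no interior node is in the conditioning set.
{} does not satisfy the backdoor criterion.

No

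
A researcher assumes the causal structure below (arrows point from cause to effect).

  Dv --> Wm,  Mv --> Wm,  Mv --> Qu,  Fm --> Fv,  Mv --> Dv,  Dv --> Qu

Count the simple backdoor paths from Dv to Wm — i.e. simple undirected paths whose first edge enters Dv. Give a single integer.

A backdoor path from Dv to Wm is any simple undirected path whose first edge points into Dv (i.e. leaves Dv via a parent).
Parents of Dv: {Mv}.
Enumerating:
  P1: Dv <- Mv -> Wm
That exhausts the simple backdoor paths. Count: 1.

1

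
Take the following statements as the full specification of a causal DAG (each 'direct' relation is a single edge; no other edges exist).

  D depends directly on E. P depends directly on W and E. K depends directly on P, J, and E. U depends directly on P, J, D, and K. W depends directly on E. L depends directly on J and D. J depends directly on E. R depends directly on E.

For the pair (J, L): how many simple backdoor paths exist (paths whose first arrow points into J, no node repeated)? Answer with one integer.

7

A backdoor path from J to L is any simple undirected path whose first edge points into J (i.e. leaves J via a parent).
Parents of J: {E}.
Enumerating:
  P1: J <- E -> W -> P -> K -> U <- D -> L
  P2: J <- E -> W -> P -> U <- D -> L
  P3: J <- E -> D -> L
  P4: J <- E -> P -> K -> U <- D -> L
  P5: J <- E -> P -> U <- D -> L
  P6: J <- E -> K <- P -> U <- D -> L
  P7: J <- E -> K -> U <- D -> L
That exhausts the simple backdoor paths. Count: 7.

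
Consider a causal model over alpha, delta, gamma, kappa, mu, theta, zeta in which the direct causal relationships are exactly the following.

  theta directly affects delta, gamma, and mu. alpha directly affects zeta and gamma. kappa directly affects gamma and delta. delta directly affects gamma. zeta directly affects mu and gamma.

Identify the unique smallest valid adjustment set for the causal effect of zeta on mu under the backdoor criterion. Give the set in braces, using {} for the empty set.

Variables eligible for adjustment (non-descendants of zeta, excluding zeta and mu): {alpha, delta, kappa, theta}.
Backdoor paths from zeta to mu:
  P1: zeta <- alpha -> gamma <- kappa -> delta <- theta -> mu
  P2: zeta <- alpha -> gamma <- theta -> mu
  P3: zeta <- alpha -> gamma <- delta <- theta -> mu
Each backdoor path contains an unconditioned collider, so every path is already blocked with the empty conditioning set:
  P1: blocked at collider gamma (neither it nor any descendant is in the conditioning set).
  P2: blocked at collider gamma (neither it nor any descendant is in the conditioning set).
  P3: blocked at collider gamma (neither it nor any descendant is in the conditioning set).
The empty set is therefore the unique smallest valid set.

{}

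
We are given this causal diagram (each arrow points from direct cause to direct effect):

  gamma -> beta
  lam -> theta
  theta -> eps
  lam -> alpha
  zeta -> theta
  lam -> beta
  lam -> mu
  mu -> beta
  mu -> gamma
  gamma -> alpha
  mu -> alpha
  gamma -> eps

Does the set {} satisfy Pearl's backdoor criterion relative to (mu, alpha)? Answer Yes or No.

Backdoor paths from mu to alpha (paths whose first edge points into mu):
  P1: mu <- lam -> theta -> eps <- gamma -> alpha
  P2: mu <- lam -> alpha
  P3: mu <- lam -> beta <- gamma -> alpha
Condition 1 (no descendant of mu in the set): holds — descendants of mu are {alpha, beta, eps, gamma}; none are in {}.
Condition 2 (every backdoor path blocked by {}):
  P1: blocked at collider eps (neither it nor any descendant is in the conditioning set).
  P2: open — no interior node is in the conditioning set.
  P3: blocked at collider beta (neither it nor any descendant is in the conditioning set).
{} does not satisfy the backdoor criterion.

No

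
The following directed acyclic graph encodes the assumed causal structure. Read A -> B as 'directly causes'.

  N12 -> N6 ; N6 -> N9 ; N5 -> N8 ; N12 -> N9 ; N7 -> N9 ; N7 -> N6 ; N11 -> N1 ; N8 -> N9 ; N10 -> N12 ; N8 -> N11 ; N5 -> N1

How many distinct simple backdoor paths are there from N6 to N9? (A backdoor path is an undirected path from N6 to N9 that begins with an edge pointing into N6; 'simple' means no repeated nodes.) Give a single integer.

A backdoor path from N6 to N9 is any simple undirected path whose first edge points into N6 (i.e. leaves N6 via a parent).
Parents of N6: {N12, N7}.
Enumerating:
  P1: N6 <- N12 -> N9
  P2: N6 <- N7 -> N9
That exhausts the simple backdoor paths. Count: 2.

2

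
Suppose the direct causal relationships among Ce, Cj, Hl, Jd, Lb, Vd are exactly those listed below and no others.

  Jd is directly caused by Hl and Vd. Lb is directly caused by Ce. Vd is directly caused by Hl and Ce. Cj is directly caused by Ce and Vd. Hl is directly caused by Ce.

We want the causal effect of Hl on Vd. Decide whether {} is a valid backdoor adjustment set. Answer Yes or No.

No

Backdoor paths from Hl to Vd (paths whose first edge points into Hl):
  P1: Hl <- Ce -> Vd
  P2: Hl <- Ce -> Cj <- Vd
Condition 1 (no descendant of Hl in the set): holds — descendants of Hl are {Cj, Jd, Vd}; none are in {}.
Condition 2 (every backdoor path blocked by {}):
  P1: open — no interior node is in the conditioning set.
  P2: blocked at collider Cj (neither it nor any descendant is in the conditioning set).
{} does not satisfy the backdoor criterion.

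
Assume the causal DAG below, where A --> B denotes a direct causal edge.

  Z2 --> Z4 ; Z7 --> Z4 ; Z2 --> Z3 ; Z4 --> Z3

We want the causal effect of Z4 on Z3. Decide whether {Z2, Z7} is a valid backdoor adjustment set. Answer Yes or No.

Backdoor paths from Z4 to Z3 (paths whose first edge points into Z4):
  P1: Z4 <- Z2 -> Z3
Condition 1 (no descendant of Z4 in the set): holds — descendants of Z4 are {Z3}; none are in {Z2, Z7}.
Condition 2 (every backdoor path blocked by {Z2, Z7}):
  P1: blocked at fork node Z2 ∈ conditioning set.
{Z2, Z7} satisfies the backdoor criterion.

Yes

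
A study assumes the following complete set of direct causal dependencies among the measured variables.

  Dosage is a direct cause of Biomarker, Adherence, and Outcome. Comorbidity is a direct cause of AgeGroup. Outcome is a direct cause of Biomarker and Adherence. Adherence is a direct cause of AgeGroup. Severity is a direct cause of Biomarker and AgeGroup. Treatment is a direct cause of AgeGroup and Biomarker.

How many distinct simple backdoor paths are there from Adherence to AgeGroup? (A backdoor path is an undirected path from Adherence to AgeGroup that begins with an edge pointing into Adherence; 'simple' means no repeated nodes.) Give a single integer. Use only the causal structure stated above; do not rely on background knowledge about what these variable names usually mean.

A backdoor path from Adherence to AgeGroup is any simple undirected path whose first edge points into Adherence (i.e. leaves Adherence via a parent).
Parents of Adherence: {Dosage, Outcome}.
Enumerating:
  P1: Adherence <- Dosage -> Outcome -> Biomarker <- Severity -> AgeGroup
  P2: Adherence <- Dosage -> Outcome -> Biomarker <- Treatment -> AgeGroup
  P3: Adherence <- Dosage -> Biomarker <- Severity -> AgeGroup
  P4: Adherence <- Dosage -> Biomarker <- Treatment -> AgeGroup
  P5: Adherence <- Outcome <- Dosage -> Biomarker <- Severity -> AgeGroup
  P6: Adherence <- Outcome <- Dosage -> Biomarker <- Treatment -> AgeGroup
  P7: Adherence <- Outcome -> Biomarker <- Severity -> AgeGroup
  P8: Adherence <- Outcome -> Biomarker <- Treatment -> AgeGroup
That exhausts the simple backdoor paths. Count: 8.

8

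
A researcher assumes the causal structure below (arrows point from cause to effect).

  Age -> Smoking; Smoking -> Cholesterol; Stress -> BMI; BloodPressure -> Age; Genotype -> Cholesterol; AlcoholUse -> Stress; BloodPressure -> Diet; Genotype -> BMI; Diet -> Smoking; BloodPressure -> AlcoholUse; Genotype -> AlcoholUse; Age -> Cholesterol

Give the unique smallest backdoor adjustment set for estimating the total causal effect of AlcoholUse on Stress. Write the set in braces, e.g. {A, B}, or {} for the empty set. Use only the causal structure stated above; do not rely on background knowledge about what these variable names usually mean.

Variables eligible for adjustment (non-descendants of AlcoholUse, excluding AlcoholUse and Stress): {Age, BloodPressure, Cholesterol, Diet, Genotype, Smoking}.
Backdoor paths from AlcoholUse to Stress:
  P1: AlcoholUse <- BloodPressure -> Age -> Smoking -> Cholesterol <- Genotype -> BMI <- Stress
  P2: AlcoholUse <- BloodPressure -> Age -> Cholesterol <- Genotype -> BMI <- Stress
  P3: AlcoholUse <- BloodPressure -> Diet -> Smoking <- Age -> Cholesterol <- Genotype -> BMI <- Stress
  P4: AlcoholUse <- BloodPressure -> Diet -> Smoking -> Cholesterol <- Genotype -> BMI <- Stress
  P5: AlcoholUse <- Genotype -> BMI <- Stress
Each backdoor path contains an unconditioned collider, so every path is already blocked with the empty conditioning set:
  P1: blocked at collider Cholesterol (neither it nor any descendant is in the conditioning set).
  P2: blocked at collider Cholesterol (neither it nor any descendant is in the conditioning set).
  P3: blocked at collider Smoking (neither it nor any descendant is in the conditioning set).
  P4: blocked at collider Cholesterol (neither it nor any descendant is in the conditioning set).
  P5: blocked at collider BMI (neither it nor any descendant is in the conditioning set).
The empty set is therefore the unique smallest valid set.

{}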